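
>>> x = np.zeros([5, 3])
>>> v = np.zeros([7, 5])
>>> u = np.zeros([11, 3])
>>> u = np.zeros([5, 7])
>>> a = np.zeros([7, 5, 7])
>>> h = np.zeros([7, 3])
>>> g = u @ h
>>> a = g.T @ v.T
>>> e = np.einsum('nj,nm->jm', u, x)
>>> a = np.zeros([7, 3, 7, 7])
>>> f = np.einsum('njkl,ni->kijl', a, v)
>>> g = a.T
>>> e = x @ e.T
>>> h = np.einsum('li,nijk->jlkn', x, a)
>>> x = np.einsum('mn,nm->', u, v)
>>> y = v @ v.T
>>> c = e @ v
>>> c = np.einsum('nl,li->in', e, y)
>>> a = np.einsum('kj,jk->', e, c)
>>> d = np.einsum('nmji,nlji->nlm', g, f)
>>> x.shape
()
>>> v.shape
(7, 5)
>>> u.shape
(5, 7)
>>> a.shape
()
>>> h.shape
(7, 5, 7, 7)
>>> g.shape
(7, 7, 3, 7)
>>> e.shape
(5, 7)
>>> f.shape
(7, 5, 3, 7)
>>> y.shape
(7, 7)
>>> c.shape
(7, 5)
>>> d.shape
(7, 5, 7)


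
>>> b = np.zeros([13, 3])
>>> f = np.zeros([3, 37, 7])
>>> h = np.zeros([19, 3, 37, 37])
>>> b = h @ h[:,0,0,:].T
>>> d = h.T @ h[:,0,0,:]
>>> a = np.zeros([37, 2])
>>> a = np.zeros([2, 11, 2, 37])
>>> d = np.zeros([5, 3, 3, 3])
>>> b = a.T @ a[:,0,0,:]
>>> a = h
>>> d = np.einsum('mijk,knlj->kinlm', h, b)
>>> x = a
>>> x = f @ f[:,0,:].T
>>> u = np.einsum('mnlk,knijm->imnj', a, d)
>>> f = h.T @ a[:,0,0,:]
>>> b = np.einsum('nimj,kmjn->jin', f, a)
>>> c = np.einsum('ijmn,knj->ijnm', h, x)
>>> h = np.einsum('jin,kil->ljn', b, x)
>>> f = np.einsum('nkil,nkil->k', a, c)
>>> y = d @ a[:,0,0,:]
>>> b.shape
(37, 37, 37)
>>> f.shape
(3,)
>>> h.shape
(3, 37, 37)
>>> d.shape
(37, 3, 2, 11, 19)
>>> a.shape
(19, 3, 37, 37)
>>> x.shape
(3, 37, 3)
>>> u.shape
(2, 19, 3, 11)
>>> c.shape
(19, 3, 37, 37)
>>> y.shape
(37, 3, 2, 11, 37)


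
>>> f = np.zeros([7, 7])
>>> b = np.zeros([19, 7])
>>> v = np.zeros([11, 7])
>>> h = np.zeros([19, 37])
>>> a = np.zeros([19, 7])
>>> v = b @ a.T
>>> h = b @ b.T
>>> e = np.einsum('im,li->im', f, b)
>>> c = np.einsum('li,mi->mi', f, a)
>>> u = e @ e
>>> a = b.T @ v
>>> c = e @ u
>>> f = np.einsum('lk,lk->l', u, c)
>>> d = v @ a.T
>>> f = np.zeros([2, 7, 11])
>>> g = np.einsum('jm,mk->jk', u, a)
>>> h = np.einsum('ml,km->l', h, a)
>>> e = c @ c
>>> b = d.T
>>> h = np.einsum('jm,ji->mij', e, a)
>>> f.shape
(2, 7, 11)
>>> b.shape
(7, 19)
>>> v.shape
(19, 19)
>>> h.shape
(7, 19, 7)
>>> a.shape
(7, 19)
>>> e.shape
(7, 7)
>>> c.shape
(7, 7)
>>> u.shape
(7, 7)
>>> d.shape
(19, 7)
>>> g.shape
(7, 19)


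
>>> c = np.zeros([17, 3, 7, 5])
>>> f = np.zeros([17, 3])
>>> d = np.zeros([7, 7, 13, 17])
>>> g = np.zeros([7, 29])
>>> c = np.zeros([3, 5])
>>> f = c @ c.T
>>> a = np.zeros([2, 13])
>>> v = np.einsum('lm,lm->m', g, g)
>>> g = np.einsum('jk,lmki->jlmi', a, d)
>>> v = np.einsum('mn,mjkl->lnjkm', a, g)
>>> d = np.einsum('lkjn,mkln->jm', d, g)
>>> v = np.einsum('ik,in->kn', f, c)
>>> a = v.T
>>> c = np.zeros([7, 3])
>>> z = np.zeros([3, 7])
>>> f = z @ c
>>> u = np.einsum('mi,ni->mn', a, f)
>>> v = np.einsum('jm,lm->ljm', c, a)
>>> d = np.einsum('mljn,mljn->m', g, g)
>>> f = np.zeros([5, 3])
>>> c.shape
(7, 3)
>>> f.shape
(5, 3)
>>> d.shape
(2,)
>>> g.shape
(2, 7, 7, 17)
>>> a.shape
(5, 3)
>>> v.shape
(5, 7, 3)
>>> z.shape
(3, 7)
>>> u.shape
(5, 3)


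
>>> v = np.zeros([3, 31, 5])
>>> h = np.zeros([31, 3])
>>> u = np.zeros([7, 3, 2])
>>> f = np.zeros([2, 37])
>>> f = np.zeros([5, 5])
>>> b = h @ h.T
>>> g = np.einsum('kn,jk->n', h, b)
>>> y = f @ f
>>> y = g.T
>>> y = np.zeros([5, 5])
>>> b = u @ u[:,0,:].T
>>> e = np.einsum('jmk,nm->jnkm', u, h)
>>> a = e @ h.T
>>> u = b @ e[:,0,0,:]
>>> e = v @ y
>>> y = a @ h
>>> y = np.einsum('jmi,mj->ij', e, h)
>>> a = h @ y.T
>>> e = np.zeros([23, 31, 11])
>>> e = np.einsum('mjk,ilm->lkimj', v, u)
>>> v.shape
(3, 31, 5)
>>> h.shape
(31, 3)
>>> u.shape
(7, 3, 3)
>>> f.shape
(5, 5)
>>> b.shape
(7, 3, 7)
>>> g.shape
(3,)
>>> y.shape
(5, 3)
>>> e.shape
(3, 5, 7, 3, 31)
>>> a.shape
(31, 5)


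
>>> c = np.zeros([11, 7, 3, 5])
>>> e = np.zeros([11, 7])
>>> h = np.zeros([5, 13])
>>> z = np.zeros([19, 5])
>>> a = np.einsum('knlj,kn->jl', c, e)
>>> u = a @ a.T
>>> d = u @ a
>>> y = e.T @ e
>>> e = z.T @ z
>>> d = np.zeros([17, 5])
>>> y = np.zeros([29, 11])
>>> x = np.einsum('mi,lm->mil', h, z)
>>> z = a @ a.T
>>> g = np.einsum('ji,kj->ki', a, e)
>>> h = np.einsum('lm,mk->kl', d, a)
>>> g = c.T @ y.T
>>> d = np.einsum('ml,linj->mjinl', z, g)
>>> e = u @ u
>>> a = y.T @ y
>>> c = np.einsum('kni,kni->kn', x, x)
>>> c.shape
(5, 13)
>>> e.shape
(5, 5)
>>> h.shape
(3, 17)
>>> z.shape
(5, 5)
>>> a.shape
(11, 11)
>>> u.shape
(5, 5)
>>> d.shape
(5, 29, 3, 7, 5)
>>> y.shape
(29, 11)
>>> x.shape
(5, 13, 19)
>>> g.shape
(5, 3, 7, 29)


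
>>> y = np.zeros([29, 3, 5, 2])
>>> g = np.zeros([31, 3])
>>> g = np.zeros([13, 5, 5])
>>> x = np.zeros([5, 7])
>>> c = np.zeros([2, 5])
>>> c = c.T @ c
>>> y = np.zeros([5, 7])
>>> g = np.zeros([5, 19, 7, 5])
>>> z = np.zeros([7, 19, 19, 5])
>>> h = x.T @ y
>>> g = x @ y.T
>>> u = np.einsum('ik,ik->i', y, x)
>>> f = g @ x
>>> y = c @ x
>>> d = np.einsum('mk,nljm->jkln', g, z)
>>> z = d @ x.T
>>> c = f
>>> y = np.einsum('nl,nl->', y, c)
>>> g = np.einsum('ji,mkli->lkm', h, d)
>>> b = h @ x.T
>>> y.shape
()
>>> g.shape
(19, 5, 19)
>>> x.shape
(5, 7)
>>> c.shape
(5, 7)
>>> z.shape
(19, 5, 19, 5)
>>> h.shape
(7, 7)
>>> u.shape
(5,)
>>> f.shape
(5, 7)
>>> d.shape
(19, 5, 19, 7)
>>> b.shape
(7, 5)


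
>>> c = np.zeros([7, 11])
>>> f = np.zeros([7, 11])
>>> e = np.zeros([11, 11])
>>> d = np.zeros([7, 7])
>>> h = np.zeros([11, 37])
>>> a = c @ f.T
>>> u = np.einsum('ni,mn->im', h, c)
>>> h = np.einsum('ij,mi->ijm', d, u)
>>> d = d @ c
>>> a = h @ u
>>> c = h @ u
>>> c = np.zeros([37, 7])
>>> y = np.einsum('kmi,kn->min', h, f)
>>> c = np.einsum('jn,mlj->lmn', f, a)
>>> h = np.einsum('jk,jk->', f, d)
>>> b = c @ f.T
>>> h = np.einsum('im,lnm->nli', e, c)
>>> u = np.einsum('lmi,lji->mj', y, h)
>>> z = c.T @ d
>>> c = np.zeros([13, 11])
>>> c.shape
(13, 11)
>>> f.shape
(7, 11)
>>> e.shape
(11, 11)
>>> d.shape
(7, 11)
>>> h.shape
(7, 7, 11)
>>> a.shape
(7, 7, 7)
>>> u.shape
(37, 7)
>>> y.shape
(7, 37, 11)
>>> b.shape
(7, 7, 7)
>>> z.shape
(11, 7, 11)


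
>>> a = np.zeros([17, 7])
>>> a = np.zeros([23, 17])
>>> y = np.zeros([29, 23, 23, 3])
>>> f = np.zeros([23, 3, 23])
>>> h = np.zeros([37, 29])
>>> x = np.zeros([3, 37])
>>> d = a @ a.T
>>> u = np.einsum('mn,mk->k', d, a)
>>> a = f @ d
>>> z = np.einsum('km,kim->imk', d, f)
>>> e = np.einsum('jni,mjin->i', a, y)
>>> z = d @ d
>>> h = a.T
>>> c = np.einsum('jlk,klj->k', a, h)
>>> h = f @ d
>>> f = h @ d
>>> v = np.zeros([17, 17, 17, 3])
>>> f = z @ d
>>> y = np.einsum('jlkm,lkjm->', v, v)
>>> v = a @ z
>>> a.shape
(23, 3, 23)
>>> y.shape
()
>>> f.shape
(23, 23)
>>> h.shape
(23, 3, 23)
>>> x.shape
(3, 37)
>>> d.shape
(23, 23)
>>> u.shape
(17,)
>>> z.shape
(23, 23)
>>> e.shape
(23,)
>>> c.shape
(23,)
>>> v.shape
(23, 3, 23)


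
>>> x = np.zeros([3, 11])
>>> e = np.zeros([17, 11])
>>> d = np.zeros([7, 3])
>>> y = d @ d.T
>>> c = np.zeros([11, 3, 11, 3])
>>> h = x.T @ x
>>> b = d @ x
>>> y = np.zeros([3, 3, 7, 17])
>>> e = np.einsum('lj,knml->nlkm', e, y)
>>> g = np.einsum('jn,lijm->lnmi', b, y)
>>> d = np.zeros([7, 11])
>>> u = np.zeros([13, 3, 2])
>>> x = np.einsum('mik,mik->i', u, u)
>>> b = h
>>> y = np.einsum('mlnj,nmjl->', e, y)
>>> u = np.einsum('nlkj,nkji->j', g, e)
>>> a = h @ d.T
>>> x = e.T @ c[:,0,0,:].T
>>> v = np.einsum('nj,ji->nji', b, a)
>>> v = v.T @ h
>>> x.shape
(7, 3, 17, 11)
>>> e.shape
(3, 17, 3, 7)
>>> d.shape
(7, 11)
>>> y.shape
()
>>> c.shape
(11, 3, 11, 3)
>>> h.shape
(11, 11)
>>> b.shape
(11, 11)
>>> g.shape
(3, 11, 17, 3)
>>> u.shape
(3,)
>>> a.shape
(11, 7)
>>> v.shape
(7, 11, 11)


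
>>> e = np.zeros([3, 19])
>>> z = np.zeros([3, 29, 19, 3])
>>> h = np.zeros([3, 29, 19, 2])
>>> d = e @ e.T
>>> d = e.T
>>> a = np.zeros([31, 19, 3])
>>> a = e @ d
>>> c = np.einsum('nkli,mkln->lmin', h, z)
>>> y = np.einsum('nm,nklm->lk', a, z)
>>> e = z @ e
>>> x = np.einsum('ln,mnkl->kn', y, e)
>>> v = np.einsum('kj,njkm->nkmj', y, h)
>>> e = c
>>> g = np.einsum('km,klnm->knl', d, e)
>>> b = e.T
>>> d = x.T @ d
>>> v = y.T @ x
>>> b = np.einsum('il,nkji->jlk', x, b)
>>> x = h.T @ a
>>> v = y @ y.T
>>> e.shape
(19, 3, 2, 3)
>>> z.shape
(3, 29, 19, 3)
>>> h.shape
(3, 29, 19, 2)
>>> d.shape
(29, 3)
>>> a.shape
(3, 3)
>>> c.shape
(19, 3, 2, 3)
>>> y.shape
(19, 29)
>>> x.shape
(2, 19, 29, 3)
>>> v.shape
(19, 19)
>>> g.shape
(19, 2, 3)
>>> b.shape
(3, 29, 2)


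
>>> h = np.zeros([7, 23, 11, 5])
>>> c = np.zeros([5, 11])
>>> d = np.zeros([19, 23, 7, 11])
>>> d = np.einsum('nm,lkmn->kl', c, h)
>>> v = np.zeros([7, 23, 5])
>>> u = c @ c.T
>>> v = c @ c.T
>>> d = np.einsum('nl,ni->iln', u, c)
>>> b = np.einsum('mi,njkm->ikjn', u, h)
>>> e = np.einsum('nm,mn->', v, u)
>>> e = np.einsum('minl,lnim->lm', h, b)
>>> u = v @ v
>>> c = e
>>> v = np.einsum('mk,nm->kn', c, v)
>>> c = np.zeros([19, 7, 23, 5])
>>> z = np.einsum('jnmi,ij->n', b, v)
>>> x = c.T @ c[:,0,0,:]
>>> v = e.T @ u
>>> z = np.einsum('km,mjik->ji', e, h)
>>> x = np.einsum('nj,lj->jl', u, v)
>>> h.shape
(7, 23, 11, 5)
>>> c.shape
(19, 7, 23, 5)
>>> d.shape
(11, 5, 5)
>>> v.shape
(7, 5)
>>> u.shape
(5, 5)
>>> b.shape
(5, 11, 23, 7)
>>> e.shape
(5, 7)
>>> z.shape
(23, 11)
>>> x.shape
(5, 7)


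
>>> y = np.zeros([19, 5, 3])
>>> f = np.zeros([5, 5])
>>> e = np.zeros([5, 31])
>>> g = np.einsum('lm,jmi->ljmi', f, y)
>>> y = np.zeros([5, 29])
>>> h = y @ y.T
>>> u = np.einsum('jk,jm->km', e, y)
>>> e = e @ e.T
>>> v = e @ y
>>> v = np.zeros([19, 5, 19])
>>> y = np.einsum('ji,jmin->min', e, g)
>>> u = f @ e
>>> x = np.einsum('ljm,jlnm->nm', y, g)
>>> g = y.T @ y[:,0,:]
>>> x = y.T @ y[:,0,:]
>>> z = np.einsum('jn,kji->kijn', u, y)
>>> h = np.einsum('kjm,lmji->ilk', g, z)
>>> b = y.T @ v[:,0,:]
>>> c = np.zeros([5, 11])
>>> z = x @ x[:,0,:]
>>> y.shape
(19, 5, 3)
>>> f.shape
(5, 5)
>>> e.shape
(5, 5)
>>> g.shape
(3, 5, 3)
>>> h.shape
(5, 19, 3)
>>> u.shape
(5, 5)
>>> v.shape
(19, 5, 19)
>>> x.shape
(3, 5, 3)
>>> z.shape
(3, 5, 3)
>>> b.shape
(3, 5, 19)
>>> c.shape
(5, 11)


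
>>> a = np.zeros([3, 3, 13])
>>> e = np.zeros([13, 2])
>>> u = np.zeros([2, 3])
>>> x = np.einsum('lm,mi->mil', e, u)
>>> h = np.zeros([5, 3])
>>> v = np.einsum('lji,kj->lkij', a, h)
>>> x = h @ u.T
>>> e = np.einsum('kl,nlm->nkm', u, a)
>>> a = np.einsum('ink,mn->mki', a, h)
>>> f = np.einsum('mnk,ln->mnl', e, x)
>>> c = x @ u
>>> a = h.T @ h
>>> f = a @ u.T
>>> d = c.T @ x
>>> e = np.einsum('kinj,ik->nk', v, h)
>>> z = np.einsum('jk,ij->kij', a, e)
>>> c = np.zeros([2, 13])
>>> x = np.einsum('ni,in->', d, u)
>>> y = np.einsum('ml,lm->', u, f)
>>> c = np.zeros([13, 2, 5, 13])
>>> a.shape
(3, 3)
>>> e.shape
(13, 3)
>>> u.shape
(2, 3)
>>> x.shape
()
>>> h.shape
(5, 3)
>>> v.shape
(3, 5, 13, 3)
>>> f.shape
(3, 2)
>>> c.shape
(13, 2, 5, 13)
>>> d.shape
(3, 2)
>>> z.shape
(3, 13, 3)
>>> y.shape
()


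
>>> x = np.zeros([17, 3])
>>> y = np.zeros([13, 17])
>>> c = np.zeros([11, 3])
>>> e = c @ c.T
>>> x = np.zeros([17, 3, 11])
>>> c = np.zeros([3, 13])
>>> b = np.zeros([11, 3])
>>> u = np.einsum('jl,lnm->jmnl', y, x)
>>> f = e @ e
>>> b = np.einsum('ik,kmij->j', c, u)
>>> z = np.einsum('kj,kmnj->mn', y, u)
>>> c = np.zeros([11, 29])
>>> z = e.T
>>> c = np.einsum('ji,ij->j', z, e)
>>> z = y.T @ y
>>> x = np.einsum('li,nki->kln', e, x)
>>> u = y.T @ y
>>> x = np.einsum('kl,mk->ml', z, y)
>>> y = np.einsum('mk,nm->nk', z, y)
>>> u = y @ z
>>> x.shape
(13, 17)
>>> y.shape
(13, 17)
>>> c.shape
(11,)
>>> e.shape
(11, 11)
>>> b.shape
(17,)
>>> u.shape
(13, 17)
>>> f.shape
(11, 11)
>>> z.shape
(17, 17)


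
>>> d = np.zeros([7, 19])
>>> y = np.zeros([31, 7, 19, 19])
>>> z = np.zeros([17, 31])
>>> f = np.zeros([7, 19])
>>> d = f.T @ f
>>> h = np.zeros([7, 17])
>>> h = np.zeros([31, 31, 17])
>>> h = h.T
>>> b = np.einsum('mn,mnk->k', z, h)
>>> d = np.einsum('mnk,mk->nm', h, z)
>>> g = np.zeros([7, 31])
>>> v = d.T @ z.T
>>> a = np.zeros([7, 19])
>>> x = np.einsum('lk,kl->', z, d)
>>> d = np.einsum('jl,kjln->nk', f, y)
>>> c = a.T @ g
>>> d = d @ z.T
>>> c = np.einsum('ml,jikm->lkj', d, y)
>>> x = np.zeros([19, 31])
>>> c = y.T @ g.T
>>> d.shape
(19, 17)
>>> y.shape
(31, 7, 19, 19)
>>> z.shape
(17, 31)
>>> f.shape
(7, 19)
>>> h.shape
(17, 31, 31)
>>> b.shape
(31,)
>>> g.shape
(7, 31)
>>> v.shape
(17, 17)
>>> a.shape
(7, 19)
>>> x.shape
(19, 31)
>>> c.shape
(19, 19, 7, 7)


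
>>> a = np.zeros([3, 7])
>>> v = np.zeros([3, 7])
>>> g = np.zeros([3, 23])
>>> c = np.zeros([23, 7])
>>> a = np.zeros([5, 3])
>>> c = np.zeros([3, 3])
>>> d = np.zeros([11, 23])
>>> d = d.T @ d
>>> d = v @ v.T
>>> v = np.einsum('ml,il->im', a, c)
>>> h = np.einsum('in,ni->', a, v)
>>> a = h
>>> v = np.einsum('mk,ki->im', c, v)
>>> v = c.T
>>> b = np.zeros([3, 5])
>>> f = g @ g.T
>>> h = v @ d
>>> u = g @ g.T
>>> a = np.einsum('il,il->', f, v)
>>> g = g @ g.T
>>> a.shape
()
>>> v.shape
(3, 3)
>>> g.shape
(3, 3)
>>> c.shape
(3, 3)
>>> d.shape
(3, 3)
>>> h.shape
(3, 3)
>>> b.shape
(3, 5)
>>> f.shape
(3, 3)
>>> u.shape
(3, 3)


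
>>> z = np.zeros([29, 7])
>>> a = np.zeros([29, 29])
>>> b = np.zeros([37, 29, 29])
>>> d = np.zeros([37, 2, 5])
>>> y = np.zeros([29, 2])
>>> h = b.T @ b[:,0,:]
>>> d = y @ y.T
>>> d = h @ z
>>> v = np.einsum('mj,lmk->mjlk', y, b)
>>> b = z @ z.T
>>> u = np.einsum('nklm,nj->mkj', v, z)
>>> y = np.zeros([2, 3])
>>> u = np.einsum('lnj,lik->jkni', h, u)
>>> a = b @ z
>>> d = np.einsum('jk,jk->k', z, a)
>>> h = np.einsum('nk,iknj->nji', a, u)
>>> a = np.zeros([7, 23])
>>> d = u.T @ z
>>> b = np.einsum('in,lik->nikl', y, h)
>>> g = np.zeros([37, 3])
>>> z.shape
(29, 7)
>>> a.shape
(7, 23)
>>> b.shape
(3, 2, 29, 29)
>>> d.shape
(2, 29, 7, 7)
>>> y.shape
(2, 3)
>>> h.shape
(29, 2, 29)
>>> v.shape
(29, 2, 37, 29)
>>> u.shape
(29, 7, 29, 2)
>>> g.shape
(37, 3)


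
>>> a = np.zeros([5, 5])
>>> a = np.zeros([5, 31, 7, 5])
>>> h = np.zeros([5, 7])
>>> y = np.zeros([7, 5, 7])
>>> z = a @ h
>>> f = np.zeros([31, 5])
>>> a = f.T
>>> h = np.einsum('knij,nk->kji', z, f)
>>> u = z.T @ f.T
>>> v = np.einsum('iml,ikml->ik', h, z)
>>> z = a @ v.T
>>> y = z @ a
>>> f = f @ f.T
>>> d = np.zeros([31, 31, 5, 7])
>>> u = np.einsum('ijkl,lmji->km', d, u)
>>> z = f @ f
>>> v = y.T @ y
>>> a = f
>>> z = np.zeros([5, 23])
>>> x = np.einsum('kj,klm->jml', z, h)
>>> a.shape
(31, 31)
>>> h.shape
(5, 7, 7)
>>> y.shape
(5, 31)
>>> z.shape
(5, 23)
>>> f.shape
(31, 31)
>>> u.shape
(5, 7)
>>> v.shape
(31, 31)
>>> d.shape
(31, 31, 5, 7)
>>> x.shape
(23, 7, 7)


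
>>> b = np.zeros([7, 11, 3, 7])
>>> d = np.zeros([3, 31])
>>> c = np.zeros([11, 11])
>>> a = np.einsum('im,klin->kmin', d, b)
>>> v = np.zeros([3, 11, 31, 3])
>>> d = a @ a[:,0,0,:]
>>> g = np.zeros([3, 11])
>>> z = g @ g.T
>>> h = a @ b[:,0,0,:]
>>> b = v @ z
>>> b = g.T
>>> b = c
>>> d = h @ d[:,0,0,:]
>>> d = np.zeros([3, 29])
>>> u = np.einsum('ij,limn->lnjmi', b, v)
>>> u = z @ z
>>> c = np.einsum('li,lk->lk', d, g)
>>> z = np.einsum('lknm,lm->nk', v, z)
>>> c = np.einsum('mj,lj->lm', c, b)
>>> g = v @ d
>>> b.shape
(11, 11)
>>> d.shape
(3, 29)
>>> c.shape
(11, 3)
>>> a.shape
(7, 31, 3, 7)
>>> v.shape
(3, 11, 31, 3)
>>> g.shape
(3, 11, 31, 29)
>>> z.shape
(31, 11)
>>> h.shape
(7, 31, 3, 7)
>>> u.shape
(3, 3)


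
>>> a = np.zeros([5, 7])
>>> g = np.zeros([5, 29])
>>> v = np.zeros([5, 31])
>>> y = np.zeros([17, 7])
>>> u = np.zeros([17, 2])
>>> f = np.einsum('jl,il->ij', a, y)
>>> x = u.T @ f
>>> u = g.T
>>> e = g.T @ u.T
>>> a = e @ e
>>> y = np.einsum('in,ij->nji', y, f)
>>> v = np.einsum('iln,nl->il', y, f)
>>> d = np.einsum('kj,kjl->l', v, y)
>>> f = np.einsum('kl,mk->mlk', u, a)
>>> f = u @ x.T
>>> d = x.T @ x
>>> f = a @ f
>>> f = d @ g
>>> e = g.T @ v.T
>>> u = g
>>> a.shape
(29, 29)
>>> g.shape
(5, 29)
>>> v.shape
(7, 5)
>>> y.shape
(7, 5, 17)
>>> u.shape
(5, 29)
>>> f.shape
(5, 29)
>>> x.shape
(2, 5)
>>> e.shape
(29, 7)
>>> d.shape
(5, 5)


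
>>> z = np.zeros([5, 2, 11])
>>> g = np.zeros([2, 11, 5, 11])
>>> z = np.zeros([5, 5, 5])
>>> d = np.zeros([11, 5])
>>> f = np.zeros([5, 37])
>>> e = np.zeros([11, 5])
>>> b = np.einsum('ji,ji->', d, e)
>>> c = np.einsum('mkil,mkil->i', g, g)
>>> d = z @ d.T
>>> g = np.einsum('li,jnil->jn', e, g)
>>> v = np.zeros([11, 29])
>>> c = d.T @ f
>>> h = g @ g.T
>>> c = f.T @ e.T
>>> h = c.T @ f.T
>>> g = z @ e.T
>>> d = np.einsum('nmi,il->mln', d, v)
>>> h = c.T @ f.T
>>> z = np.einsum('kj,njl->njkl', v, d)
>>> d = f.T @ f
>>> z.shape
(5, 29, 11, 5)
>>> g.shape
(5, 5, 11)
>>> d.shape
(37, 37)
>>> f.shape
(5, 37)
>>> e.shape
(11, 5)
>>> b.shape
()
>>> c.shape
(37, 11)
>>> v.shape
(11, 29)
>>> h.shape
(11, 5)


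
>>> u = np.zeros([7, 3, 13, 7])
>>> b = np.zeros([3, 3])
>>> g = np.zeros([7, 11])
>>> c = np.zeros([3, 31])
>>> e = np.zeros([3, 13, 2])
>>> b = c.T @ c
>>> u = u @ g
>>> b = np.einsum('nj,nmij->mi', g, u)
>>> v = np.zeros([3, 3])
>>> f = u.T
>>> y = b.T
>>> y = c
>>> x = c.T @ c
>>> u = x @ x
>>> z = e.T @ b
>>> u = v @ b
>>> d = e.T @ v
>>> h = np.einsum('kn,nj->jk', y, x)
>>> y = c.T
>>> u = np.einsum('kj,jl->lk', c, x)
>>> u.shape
(31, 3)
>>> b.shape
(3, 13)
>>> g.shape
(7, 11)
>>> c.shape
(3, 31)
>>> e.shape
(3, 13, 2)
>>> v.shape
(3, 3)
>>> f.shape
(11, 13, 3, 7)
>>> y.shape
(31, 3)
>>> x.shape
(31, 31)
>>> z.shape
(2, 13, 13)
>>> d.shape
(2, 13, 3)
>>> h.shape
(31, 3)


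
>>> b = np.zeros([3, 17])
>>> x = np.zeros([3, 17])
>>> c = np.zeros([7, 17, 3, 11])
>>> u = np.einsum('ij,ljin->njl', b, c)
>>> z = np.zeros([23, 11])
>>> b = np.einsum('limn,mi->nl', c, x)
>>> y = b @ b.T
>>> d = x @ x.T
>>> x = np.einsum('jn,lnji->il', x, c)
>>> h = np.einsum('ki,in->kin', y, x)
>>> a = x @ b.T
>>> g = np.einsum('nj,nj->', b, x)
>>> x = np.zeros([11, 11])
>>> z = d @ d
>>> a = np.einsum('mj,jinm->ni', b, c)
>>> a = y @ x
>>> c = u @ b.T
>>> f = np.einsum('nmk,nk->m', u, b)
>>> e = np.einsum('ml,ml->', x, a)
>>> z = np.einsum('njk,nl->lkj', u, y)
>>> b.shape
(11, 7)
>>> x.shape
(11, 11)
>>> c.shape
(11, 17, 11)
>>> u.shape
(11, 17, 7)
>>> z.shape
(11, 7, 17)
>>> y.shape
(11, 11)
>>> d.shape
(3, 3)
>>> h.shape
(11, 11, 7)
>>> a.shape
(11, 11)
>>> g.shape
()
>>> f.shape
(17,)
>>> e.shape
()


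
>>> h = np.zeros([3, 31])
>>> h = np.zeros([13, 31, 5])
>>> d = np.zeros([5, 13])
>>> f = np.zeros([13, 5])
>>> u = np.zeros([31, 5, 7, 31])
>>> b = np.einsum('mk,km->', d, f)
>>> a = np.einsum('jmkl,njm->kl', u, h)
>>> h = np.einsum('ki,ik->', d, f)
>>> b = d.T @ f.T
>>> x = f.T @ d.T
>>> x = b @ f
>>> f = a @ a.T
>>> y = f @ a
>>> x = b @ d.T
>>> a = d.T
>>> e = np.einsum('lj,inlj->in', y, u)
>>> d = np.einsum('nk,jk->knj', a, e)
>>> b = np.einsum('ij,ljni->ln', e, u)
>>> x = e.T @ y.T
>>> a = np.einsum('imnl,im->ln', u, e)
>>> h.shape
()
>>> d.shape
(5, 13, 31)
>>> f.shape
(7, 7)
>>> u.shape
(31, 5, 7, 31)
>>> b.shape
(31, 7)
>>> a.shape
(31, 7)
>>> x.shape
(5, 7)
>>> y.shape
(7, 31)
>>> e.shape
(31, 5)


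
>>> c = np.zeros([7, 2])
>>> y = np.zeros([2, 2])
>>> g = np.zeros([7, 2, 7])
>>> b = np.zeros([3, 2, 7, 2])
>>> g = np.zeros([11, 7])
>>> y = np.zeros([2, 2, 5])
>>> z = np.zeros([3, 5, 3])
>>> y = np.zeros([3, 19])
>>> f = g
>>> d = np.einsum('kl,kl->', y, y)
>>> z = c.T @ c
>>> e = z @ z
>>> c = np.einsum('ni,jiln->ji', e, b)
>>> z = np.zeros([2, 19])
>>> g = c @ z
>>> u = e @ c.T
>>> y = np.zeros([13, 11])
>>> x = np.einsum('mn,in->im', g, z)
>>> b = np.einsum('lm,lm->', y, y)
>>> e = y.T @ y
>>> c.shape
(3, 2)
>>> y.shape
(13, 11)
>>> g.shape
(3, 19)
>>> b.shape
()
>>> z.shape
(2, 19)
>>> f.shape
(11, 7)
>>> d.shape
()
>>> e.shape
(11, 11)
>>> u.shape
(2, 3)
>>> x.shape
(2, 3)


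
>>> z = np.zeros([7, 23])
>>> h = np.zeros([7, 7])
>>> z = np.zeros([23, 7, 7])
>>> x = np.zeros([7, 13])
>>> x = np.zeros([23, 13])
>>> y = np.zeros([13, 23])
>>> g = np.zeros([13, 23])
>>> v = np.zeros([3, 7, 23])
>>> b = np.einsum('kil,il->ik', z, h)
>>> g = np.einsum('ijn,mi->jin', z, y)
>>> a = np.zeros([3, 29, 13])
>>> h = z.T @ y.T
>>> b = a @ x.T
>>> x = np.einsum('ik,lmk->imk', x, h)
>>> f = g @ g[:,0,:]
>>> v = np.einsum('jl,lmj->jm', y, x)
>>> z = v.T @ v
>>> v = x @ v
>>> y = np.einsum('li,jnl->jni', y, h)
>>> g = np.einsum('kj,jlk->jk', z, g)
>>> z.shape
(7, 7)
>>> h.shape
(7, 7, 13)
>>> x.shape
(23, 7, 13)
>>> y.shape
(7, 7, 23)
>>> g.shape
(7, 7)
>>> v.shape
(23, 7, 7)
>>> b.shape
(3, 29, 23)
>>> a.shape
(3, 29, 13)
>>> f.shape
(7, 23, 7)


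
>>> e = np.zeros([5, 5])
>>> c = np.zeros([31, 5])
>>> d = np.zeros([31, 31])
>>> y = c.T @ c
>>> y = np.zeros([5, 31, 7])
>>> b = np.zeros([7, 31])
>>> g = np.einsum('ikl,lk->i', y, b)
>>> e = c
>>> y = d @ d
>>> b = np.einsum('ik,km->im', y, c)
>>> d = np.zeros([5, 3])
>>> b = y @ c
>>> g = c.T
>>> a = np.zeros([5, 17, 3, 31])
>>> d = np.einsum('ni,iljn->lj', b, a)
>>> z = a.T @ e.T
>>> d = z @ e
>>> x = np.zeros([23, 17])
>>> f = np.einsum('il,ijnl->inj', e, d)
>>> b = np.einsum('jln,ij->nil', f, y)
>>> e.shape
(31, 5)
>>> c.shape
(31, 5)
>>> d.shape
(31, 3, 17, 5)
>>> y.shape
(31, 31)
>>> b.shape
(3, 31, 17)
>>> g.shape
(5, 31)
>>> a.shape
(5, 17, 3, 31)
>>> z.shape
(31, 3, 17, 31)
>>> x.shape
(23, 17)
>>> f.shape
(31, 17, 3)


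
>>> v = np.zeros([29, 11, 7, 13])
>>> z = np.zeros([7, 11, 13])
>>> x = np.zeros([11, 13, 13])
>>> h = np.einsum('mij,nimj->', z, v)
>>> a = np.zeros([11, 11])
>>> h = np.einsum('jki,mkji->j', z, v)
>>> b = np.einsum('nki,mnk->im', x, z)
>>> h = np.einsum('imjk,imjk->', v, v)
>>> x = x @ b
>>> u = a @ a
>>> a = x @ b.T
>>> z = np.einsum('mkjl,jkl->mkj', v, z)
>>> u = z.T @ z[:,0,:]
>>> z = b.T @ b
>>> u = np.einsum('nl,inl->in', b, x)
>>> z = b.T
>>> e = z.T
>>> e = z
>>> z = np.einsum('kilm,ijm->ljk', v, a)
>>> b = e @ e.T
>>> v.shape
(29, 11, 7, 13)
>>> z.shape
(7, 13, 29)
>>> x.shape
(11, 13, 7)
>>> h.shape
()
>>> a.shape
(11, 13, 13)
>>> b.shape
(7, 7)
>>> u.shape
(11, 13)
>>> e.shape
(7, 13)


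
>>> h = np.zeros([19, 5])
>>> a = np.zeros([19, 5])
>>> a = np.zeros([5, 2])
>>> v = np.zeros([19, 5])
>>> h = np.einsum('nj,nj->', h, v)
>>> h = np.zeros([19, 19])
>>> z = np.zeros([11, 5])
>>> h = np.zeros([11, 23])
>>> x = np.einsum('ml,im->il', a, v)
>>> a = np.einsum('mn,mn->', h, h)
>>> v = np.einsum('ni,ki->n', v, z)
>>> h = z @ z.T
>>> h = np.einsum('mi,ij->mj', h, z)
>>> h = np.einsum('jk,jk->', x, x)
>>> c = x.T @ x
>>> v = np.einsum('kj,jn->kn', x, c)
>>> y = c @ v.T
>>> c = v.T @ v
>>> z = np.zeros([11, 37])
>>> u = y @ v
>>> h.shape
()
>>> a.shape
()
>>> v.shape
(19, 2)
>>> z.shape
(11, 37)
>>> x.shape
(19, 2)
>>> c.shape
(2, 2)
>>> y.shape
(2, 19)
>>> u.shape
(2, 2)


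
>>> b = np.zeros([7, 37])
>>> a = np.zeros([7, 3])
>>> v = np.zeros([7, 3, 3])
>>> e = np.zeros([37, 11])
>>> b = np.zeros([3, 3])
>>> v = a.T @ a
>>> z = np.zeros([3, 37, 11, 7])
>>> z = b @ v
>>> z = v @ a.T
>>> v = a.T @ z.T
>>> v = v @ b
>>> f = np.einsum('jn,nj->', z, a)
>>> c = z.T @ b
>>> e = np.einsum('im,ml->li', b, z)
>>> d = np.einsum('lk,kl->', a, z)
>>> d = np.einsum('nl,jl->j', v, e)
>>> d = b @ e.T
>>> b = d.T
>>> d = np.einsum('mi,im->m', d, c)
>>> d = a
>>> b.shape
(7, 3)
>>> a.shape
(7, 3)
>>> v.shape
(3, 3)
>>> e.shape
(7, 3)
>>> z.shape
(3, 7)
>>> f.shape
()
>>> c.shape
(7, 3)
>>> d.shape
(7, 3)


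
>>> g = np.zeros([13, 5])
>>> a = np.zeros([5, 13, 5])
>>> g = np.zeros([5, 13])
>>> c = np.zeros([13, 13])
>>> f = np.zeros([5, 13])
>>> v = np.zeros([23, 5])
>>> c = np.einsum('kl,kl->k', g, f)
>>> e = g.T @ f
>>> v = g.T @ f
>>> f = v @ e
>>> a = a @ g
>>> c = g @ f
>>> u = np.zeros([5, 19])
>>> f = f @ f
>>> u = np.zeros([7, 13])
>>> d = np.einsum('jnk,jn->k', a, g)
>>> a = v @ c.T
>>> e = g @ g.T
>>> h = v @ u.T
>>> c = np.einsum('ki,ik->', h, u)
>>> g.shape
(5, 13)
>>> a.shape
(13, 5)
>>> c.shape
()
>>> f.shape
(13, 13)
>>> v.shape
(13, 13)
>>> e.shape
(5, 5)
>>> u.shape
(7, 13)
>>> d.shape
(13,)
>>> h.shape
(13, 7)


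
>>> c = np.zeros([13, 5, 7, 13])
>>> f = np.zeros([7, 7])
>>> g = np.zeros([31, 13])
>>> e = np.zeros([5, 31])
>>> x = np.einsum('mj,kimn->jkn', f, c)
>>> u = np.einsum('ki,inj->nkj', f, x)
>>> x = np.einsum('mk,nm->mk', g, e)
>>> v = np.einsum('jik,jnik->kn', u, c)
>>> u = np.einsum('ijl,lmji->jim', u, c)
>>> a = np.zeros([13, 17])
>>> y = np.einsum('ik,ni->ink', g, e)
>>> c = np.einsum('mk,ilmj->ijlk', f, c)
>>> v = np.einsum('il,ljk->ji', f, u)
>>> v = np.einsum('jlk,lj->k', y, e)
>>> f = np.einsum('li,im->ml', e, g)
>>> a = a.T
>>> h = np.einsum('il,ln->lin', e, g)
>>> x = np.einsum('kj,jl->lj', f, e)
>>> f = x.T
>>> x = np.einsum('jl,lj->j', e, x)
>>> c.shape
(13, 13, 5, 7)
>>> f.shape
(5, 31)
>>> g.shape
(31, 13)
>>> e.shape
(5, 31)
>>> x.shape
(5,)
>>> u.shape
(7, 13, 5)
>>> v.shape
(13,)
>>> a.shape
(17, 13)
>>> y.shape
(31, 5, 13)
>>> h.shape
(31, 5, 13)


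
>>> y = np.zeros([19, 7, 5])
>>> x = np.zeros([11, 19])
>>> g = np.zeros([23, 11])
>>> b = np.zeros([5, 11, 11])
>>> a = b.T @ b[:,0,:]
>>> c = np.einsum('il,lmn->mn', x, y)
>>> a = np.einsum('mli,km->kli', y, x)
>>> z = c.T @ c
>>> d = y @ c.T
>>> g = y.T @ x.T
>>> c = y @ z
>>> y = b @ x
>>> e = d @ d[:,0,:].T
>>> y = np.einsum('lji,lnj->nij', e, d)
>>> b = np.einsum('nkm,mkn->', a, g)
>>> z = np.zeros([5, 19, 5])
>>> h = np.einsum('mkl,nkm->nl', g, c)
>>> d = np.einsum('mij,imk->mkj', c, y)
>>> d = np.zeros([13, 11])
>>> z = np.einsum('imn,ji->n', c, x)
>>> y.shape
(7, 19, 7)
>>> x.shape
(11, 19)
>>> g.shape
(5, 7, 11)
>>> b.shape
()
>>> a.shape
(11, 7, 5)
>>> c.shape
(19, 7, 5)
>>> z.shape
(5,)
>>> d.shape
(13, 11)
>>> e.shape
(19, 7, 19)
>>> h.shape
(19, 11)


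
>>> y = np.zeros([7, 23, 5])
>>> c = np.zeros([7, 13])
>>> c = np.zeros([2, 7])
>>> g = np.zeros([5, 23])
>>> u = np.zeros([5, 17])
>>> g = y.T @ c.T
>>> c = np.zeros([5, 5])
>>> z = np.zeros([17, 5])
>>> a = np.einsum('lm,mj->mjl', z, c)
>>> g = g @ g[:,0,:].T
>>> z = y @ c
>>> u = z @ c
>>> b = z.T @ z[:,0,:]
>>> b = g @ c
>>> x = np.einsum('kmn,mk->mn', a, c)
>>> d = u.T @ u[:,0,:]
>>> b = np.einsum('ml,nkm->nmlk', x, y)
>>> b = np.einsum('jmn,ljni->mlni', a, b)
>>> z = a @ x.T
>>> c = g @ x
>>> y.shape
(7, 23, 5)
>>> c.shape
(5, 23, 17)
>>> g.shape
(5, 23, 5)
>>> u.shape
(7, 23, 5)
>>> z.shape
(5, 5, 5)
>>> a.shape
(5, 5, 17)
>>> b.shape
(5, 7, 17, 23)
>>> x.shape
(5, 17)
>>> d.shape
(5, 23, 5)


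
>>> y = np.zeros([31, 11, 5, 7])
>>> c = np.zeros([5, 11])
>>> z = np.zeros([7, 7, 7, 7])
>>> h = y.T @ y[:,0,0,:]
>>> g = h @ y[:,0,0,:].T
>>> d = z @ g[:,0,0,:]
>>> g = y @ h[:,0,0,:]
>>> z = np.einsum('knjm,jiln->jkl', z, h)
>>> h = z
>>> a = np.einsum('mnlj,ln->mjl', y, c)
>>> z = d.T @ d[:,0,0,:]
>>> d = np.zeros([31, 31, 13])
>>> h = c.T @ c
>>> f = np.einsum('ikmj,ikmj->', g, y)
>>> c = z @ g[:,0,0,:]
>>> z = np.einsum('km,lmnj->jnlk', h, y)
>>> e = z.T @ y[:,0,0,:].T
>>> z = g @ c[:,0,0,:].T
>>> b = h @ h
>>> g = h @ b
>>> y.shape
(31, 11, 5, 7)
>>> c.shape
(31, 7, 7, 7)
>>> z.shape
(31, 11, 5, 31)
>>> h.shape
(11, 11)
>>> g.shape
(11, 11)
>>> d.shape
(31, 31, 13)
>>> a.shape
(31, 7, 5)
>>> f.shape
()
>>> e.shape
(11, 31, 5, 31)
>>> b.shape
(11, 11)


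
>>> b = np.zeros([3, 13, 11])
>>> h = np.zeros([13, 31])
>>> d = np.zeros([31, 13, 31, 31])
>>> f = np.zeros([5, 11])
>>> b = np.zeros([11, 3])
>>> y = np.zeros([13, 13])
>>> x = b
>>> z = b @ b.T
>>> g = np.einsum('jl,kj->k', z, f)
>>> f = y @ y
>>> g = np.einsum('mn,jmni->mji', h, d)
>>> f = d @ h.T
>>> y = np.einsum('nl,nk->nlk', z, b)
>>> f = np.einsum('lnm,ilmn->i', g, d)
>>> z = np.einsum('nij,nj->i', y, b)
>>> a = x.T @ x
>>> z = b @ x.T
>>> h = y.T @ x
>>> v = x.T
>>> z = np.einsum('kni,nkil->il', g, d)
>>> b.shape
(11, 3)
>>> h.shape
(3, 11, 3)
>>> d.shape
(31, 13, 31, 31)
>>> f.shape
(31,)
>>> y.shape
(11, 11, 3)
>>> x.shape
(11, 3)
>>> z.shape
(31, 31)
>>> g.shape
(13, 31, 31)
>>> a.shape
(3, 3)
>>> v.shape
(3, 11)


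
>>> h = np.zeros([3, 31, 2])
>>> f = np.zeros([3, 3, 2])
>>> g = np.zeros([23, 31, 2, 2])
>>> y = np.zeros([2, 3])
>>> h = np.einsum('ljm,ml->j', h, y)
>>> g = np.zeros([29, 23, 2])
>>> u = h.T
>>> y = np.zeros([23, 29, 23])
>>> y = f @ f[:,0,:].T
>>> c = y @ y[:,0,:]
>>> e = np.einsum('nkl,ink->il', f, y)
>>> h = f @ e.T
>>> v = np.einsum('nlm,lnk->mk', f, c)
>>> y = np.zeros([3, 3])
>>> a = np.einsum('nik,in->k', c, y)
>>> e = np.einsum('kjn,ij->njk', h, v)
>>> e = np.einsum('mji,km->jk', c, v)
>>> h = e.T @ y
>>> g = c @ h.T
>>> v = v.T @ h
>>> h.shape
(2, 3)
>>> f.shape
(3, 3, 2)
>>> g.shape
(3, 3, 2)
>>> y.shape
(3, 3)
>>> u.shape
(31,)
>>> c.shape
(3, 3, 3)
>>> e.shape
(3, 2)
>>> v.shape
(3, 3)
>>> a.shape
(3,)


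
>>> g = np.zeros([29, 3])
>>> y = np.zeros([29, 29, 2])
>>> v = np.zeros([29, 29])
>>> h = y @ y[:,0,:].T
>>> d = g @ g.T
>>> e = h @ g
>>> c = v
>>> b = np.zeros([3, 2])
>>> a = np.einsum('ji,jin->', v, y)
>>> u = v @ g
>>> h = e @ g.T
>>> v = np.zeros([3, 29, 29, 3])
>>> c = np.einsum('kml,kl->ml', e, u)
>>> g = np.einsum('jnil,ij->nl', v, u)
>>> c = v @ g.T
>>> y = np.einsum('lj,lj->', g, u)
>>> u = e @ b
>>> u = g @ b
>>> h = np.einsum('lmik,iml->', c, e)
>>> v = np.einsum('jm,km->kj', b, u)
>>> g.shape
(29, 3)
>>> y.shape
()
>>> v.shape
(29, 3)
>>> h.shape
()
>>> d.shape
(29, 29)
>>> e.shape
(29, 29, 3)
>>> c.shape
(3, 29, 29, 29)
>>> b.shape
(3, 2)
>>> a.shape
()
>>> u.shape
(29, 2)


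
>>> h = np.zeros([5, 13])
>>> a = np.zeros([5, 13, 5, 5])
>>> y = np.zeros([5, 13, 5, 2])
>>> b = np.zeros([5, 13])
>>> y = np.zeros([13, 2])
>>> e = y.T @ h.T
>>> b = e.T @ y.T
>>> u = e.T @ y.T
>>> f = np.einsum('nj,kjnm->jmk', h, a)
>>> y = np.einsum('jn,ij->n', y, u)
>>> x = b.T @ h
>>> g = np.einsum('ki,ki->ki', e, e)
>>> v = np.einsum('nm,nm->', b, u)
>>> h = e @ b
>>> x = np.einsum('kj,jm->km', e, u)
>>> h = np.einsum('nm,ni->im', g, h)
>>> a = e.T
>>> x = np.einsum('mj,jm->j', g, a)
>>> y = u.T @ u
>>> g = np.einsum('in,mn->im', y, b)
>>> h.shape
(13, 5)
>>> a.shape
(5, 2)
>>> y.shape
(13, 13)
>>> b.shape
(5, 13)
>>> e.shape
(2, 5)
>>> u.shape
(5, 13)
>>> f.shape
(13, 5, 5)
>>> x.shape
(5,)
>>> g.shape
(13, 5)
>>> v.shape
()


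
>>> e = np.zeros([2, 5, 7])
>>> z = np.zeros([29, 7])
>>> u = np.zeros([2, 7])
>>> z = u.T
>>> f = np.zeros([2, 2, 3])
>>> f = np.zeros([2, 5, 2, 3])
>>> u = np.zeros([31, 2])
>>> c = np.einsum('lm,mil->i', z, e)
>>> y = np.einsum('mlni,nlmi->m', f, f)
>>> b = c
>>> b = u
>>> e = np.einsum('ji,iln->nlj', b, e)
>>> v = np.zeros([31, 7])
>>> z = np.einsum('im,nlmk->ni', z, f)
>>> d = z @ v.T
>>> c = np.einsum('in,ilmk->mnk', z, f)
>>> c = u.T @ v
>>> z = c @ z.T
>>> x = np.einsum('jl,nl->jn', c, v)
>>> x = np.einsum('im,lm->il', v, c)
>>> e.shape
(7, 5, 31)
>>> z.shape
(2, 2)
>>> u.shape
(31, 2)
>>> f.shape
(2, 5, 2, 3)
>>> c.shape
(2, 7)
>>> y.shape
(2,)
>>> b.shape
(31, 2)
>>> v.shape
(31, 7)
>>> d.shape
(2, 31)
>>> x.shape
(31, 2)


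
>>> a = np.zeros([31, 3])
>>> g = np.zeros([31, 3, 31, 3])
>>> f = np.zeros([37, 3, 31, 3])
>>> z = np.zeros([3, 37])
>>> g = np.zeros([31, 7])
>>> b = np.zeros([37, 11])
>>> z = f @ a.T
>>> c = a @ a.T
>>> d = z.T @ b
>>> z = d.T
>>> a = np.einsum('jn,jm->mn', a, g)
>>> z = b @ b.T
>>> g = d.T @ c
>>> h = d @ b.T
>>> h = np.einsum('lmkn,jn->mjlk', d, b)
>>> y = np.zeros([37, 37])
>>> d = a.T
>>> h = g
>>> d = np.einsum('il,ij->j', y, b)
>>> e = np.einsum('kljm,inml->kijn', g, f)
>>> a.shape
(7, 3)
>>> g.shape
(11, 3, 31, 31)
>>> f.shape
(37, 3, 31, 3)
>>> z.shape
(37, 37)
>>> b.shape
(37, 11)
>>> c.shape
(31, 31)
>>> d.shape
(11,)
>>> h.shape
(11, 3, 31, 31)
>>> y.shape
(37, 37)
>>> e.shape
(11, 37, 31, 3)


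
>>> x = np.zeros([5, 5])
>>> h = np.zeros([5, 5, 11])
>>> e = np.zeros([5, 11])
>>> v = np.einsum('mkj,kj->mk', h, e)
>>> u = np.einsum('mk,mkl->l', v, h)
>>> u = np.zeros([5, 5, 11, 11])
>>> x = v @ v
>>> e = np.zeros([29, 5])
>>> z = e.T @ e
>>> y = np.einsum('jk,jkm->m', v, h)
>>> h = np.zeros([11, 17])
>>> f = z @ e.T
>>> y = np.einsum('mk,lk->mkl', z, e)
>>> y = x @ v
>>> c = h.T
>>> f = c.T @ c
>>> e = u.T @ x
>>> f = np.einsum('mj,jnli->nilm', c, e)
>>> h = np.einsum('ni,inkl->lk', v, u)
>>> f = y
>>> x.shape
(5, 5)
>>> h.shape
(11, 11)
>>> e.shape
(11, 11, 5, 5)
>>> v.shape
(5, 5)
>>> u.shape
(5, 5, 11, 11)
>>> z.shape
(5, 5)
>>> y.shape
(5, 5)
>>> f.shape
(5, 5)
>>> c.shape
(17, 11)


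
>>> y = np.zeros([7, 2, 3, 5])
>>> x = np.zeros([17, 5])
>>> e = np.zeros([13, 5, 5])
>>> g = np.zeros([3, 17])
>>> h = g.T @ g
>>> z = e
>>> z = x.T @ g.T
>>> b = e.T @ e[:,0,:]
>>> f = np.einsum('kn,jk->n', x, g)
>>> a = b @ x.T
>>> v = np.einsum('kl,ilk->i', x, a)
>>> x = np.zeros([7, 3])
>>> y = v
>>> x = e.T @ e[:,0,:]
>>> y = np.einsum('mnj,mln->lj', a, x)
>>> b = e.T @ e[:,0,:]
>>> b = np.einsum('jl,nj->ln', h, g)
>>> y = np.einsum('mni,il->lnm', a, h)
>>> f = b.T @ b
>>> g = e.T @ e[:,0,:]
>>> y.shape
(17, 5, 5)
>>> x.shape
(5, 5, 5)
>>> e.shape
(13, 5, 5)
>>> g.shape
(5, 5, 5)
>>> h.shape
(17, 17)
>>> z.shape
(5, 3)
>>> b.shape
(17, 3)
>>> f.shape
(3, 3)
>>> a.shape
(5, 5, 17)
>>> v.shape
(5,)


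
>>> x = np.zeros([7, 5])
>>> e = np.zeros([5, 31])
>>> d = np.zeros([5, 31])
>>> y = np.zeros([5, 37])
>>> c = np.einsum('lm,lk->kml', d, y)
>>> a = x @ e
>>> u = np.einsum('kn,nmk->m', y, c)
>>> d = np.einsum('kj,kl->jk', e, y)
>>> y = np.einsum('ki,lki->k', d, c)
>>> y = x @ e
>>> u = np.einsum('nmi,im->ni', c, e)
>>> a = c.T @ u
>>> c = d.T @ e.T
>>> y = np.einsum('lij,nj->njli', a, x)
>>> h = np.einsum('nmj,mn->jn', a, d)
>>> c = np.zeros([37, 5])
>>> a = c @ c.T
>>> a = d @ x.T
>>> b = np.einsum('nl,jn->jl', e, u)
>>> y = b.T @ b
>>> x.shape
(7, 5)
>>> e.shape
(5, 31)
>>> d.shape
(31, 5)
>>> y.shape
(31, 31)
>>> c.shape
(37, 5)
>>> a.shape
(31, 7)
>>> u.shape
(37, 5)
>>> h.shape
(5, 5)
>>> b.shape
(37, 31)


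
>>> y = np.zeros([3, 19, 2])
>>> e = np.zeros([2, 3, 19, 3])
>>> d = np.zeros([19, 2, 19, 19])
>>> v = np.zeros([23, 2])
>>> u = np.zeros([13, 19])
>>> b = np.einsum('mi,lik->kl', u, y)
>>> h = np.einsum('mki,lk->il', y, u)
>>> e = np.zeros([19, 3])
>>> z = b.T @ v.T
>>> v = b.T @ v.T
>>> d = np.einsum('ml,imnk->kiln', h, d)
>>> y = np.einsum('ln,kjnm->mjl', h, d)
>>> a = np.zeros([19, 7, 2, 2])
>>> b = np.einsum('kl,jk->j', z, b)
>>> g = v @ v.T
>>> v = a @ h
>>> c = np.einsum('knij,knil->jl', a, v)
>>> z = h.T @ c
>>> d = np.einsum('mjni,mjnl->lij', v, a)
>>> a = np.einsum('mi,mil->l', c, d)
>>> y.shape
(19, 19, 2)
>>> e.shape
(19, 3)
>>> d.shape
(2, 13, 7)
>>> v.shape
(19, 7, 2, 13)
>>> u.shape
(13, 19)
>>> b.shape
(2,)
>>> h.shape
(2, 13)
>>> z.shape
(13, 13)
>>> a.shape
(7,)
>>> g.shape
(3, 3)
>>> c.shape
(2, 13)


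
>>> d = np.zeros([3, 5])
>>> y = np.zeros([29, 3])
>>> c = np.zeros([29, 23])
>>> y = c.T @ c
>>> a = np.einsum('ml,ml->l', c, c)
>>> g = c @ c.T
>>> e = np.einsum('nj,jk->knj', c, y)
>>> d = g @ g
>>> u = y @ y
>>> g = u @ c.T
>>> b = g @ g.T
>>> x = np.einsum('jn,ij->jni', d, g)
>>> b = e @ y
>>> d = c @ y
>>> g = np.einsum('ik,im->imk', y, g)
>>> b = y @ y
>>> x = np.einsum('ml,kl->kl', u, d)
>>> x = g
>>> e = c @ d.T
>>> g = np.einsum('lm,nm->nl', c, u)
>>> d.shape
(29, 23)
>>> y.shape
(23, 23)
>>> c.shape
(29, 23)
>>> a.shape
(23,)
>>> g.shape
(23, 29)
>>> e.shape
(29, 29)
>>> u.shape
(23, 23)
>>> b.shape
(23, 23)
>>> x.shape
(23, 29, 23)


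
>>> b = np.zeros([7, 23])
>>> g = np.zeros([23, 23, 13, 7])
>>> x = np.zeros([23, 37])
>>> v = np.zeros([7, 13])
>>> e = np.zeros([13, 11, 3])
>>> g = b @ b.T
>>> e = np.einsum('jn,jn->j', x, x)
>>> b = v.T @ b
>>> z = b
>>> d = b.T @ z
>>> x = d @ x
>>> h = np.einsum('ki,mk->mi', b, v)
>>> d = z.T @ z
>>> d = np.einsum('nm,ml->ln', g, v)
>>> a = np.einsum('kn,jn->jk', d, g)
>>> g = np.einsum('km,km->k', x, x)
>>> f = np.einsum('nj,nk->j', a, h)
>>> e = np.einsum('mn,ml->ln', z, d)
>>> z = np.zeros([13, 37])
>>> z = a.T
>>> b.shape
(13, 23)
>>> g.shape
(23,)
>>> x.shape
(23, 37)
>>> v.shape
(7, 13)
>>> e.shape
(7, 23)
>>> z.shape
(13, 7)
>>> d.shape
(13, 7)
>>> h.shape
(7, 23)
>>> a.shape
(7, 13)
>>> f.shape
(13,)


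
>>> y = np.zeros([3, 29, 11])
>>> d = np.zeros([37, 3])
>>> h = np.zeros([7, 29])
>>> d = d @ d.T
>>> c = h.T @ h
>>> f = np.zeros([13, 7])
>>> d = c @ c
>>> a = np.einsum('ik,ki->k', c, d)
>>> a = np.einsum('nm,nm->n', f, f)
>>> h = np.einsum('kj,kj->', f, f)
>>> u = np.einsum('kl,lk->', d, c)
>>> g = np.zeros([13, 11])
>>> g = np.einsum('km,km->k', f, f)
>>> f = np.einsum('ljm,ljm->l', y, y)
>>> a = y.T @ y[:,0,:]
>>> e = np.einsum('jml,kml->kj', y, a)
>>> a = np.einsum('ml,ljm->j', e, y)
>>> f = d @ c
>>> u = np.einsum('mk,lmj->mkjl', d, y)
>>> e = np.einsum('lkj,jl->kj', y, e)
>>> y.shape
(3, 29, 11)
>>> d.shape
(29, 29)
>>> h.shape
()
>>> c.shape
(29, 29)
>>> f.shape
(29, 29)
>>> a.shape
(29,)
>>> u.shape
(29, 29, 11, 3)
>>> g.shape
(13,)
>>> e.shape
(29, 11)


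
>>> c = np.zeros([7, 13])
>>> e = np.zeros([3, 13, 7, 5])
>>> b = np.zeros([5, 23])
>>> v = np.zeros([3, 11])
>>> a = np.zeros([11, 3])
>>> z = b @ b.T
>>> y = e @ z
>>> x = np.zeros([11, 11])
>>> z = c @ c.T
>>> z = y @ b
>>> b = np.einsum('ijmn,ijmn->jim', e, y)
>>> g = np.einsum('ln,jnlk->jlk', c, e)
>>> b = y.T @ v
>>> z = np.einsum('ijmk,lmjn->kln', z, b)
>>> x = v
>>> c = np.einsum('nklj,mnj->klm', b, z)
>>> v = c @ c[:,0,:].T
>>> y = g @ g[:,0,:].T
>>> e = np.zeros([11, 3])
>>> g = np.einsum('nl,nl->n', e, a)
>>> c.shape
(7, 13, 23)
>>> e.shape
(11, 3)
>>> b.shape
(5, 7, 13, 11)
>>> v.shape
(7, 13, 7)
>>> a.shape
(11, 3)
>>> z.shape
(23, 5, 11)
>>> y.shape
(3, 7, 3)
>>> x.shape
(3, 11)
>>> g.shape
(11,)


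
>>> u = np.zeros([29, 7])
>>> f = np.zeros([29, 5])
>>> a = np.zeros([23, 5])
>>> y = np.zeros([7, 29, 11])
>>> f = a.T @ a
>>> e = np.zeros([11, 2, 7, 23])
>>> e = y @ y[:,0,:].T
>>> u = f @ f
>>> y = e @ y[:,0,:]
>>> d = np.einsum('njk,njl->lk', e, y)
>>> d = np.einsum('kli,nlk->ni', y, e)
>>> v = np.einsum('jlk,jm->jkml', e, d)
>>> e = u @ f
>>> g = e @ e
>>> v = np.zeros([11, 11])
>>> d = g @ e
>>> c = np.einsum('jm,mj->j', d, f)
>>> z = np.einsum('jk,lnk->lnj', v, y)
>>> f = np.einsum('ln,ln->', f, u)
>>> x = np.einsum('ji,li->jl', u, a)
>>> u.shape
(5, 5)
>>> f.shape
()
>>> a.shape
(23, 5)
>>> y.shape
(7, 29, 11)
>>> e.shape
(5, 5)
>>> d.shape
(5, 5)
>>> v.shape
(11, 11)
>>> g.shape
(5, 5)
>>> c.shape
(5,)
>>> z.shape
(7, 29, 11)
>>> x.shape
(5, 23)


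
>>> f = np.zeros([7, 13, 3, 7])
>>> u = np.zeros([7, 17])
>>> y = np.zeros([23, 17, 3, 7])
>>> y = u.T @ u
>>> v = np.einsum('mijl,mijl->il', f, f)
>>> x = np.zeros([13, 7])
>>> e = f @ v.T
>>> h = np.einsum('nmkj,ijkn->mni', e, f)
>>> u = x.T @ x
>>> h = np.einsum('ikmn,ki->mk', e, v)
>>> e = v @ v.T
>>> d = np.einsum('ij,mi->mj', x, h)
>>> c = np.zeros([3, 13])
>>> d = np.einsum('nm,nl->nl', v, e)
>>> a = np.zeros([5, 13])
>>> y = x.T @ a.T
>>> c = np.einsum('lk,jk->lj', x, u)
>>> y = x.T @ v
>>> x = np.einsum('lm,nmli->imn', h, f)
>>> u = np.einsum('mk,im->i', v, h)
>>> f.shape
(7, 13, 3, 7)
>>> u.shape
(3,)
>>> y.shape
(7, 7)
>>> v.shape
(13, 7)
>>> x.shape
(7, 13, 7)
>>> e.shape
(13, 13)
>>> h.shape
(3, 13)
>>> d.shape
(13, 13)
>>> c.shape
(13, 7)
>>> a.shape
(5, 13)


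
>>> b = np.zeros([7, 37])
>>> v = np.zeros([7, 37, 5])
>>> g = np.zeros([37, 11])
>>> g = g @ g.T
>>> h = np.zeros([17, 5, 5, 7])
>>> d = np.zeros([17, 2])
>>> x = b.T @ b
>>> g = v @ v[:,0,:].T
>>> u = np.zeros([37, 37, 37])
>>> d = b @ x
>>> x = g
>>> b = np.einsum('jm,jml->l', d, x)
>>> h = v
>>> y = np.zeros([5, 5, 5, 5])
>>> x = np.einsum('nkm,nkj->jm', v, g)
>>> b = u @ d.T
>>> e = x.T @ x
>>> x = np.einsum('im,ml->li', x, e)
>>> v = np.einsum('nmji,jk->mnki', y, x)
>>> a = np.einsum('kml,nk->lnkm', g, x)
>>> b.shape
(37, 37, 7)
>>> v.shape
(5, 5, 7, 5)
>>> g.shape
(7, 37, 7)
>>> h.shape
(7, 37, 5)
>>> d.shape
(7, 37)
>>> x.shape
(5, 7)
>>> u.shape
(37, 37, 37)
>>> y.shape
(5, 5, 5, 5)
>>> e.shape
(5, 5)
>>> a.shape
(7, 5, 7, 37)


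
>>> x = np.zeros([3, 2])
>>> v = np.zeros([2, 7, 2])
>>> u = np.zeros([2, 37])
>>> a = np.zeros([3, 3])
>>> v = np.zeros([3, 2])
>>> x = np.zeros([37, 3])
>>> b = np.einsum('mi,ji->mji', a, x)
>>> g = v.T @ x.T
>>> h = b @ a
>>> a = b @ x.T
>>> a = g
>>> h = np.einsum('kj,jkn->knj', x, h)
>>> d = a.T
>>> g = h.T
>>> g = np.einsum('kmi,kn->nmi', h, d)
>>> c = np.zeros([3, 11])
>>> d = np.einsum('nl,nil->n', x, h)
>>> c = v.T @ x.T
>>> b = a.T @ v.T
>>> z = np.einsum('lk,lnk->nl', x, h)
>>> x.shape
(37, 3)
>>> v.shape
(3, 2)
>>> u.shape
(2, 37)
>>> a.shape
(2, 37)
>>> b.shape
(37, 3)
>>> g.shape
(2, 3, 3)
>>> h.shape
(37, 3, 3)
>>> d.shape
(37,)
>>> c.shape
(2, 37)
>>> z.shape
(3, 37)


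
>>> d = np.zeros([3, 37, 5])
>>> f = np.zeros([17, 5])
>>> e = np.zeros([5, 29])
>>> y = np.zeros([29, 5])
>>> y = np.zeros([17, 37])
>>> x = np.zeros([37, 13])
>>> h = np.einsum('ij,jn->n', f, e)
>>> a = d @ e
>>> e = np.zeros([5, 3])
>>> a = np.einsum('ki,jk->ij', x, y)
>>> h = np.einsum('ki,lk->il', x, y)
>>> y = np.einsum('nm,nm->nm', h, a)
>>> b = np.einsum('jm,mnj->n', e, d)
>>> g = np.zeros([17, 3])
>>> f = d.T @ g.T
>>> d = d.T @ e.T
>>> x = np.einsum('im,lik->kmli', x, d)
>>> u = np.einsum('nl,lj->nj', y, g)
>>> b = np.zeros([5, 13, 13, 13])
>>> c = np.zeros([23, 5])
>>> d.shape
(5, 37, 5)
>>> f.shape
(5, 37, 17)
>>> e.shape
(5, 3)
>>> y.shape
(13, 17)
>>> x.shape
(5, 13, 5, 37)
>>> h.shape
(13, 17)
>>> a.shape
(13, 17)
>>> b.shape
(5, 13, 13, 13)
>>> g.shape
(17, 3)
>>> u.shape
(13, 3)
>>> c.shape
(23, 5)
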